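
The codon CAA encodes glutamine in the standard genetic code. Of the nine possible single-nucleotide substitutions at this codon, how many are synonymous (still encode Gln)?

1

Position 1: none → 0 synonymous.
Position 2: none → 0 synonymous.
Position 3: CAG → 1 synonymous.
Total: 0 + 0 + 1 = 1.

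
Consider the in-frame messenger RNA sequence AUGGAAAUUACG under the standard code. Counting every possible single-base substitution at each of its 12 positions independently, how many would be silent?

Codon 1 (AUG, Met): 0 synonymous substitutions.
Codon 2 (GAA, Glu): 1 synonymous substitution.
Codon 3 (AUU, Ile): 2 synonymous substitutions.
Codon 4 (ACG, Thr): 3 synonymous substitutions.
Total: 0 + 1 + 2 + 3 = 6.

6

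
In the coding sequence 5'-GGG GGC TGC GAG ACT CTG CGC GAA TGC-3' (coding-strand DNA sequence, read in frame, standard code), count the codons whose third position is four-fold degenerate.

Codon 1 GGG (Gly): third position 4-fold.
Codon 2 GGC (Gly): third position 4-fold.
Codon 3 TGC (Cys): third position 2-fold.
Codon 4 GAG (Glu): third position 2-fold.
Codon 5 ACT (Thr): third position 4-fold.
Codon 6 CTG (Leu): third position 4-fold.
Codon 7 CGC (Arg): third position 4-fold.
Codon 8 GAA (Glu): third position 2-fold.
Codon 9 TGC (Cys): third position 2-fold.
Four-fold degenerate third positions: 5.

5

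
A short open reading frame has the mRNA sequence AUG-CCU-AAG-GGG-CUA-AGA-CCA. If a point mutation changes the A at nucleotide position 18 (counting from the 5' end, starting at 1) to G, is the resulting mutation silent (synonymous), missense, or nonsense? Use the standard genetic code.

silent

Position 18 falls in codon 6: AGA → Arg.
After the substitution the codon is AGG → Arg.
Both encode Arg, so the change is synonymous.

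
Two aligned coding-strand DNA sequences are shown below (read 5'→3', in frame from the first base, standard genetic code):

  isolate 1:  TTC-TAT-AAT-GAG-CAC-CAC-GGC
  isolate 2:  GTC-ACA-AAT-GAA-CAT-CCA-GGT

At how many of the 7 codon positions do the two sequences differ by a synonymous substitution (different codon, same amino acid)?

Codon 1: TTC Phe / GTC Val — nonsynonymous.
Codon 2: TAT Tyr / ACA Thr — nonsynonymous.
Codon 3: AAT Asn / AAT Asn — identical.
Codon 4: GAG Glu / GAA Glu — synonymous.
Codon 5: CAC His / CAT His — synonymous.
Codon 6: CAC His / CCA Pro — nonsynonymous.
Codon 7: GGC Gly / GGT Gly — synonymous.
Synonymous differences: 3.

3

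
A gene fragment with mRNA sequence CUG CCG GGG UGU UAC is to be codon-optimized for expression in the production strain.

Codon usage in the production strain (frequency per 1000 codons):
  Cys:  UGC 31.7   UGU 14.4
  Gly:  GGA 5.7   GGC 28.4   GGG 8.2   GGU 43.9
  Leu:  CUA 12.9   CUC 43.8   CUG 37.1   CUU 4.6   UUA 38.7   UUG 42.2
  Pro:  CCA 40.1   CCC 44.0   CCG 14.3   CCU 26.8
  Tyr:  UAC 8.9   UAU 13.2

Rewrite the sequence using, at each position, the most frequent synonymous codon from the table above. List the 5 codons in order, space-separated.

CUC CCC GGU UGC UAU

Codon 1 (Leu): best is CUC at 43.8.
Codon 2 (Pro): best is CCC at 44.0.
Codon 3 (Gly): best is GGU at 43.9.
Codon 4 (Cys): best is UGC at 31.7.
Codon 5 (Tyr): best is UAU at 13.2.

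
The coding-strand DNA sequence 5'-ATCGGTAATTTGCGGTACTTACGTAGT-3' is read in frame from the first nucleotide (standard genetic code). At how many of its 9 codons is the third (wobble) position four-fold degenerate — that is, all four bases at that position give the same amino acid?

Codon 1 ATC (Ile): third position 3-fold.
Codon 2 GGT (Gly): third position 4-fold.
Codon 3 AAT (Asn): third position 2-fold.
Codon 4 TTG (Leu): third position 2-fold.
Codon 5 CGG (Arg): third position 4-fold.
Codon 6 TAC (Tyr): third position 2-fold.
Codon 7 TTA (Leu): third position 2-fold.
Codon 8 CGT (Arg): third position 4-fold.
Codon 9 AGT (Ser): third position 2-fold.
Four-fold degenerate third positions: 3.

3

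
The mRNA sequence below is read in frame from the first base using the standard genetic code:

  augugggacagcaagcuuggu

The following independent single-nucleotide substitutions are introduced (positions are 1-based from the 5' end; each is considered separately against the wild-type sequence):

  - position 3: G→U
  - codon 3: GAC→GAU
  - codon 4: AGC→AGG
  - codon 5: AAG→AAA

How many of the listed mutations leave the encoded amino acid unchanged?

Codon 1: AUG (Met) → AUU (Ile) — missense.
Codon 3: GAC (Asp) → GAU (Asp) — synonymous.
Codon 4: AGC (Ser) → AGG (Arg) — missense.
Codon 5: AAG (Lys) → AAA (Lys) — synonymous.
Synonymous: 2 of 4.

2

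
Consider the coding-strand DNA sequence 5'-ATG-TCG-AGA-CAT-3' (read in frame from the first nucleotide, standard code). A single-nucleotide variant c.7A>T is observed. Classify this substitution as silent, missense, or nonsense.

Position 7 falls in codon 3: AGA → Arg.
After the substitution the codon is TGA → Stop.
The new codon is a stop codon, so this is a nonsense mutation.

nonsense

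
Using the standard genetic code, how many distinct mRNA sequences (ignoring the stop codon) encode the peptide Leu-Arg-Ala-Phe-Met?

Leu: 6 codons.
Arg: 6 codons.
Ala: 4 codons.
Phe: 2 codons.
Met: 1 codon.
6 × 6 × 4 × 2 × 1 = 288.

288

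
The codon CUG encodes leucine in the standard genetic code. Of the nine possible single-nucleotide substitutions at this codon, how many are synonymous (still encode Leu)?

4

Position 1: UUG → 1 synonymous.
Position 2: none → 0 synonymous.
Position 3: CUU, CUC, CUA → 3 synonymous.
Total: 1 + 0 + 3 = 4.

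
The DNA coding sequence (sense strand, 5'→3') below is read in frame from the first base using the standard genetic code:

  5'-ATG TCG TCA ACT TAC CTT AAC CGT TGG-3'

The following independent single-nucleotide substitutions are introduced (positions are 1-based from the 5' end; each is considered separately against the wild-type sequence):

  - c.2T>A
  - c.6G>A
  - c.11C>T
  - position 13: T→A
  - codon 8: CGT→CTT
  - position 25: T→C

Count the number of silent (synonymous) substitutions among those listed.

1

Codon 1: ATG (Met) → AAG (Lys) — missense.
Codon 2: TCG (Ser) → TCA (Ser) — synonymous.
Codon 4: ACT (Thr) → ATT (Ile) — missense.
Codon 5: TAC (Tyr) → AAC (Asn) — missense.
Codon 8: CGT (Arg) → CTT (Leu) — missense.
Codon 9: TGG (Trp) → CGG (Arg) — missense.
Synonymous: 1 of 6.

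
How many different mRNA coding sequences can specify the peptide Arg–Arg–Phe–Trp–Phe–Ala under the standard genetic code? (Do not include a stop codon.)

Arg: 6 codons.
Arg: 6 codons.
Phe: 2 codons.
Trp: 1 codon.
Phe: 2 codons.
Ala: 4 codons.
6 × 6 × 2 × 1 × 2 × 4 = 576.

576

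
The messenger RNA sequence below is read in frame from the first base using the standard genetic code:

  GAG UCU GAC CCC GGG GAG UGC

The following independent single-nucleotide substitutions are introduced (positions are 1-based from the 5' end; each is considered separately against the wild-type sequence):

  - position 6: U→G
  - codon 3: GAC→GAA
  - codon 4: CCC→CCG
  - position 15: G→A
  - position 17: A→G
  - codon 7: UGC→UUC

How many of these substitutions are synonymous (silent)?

3

Codon 2: UCU (Ser) → UCG (Ser) — synonymous.
Codon 3: GAC (Asp) → GAA (Glu) — missense.
Codon 4: CCC (Pro) → CCG (Pro) — synonymous.
Codon 5: GGG (Gly) → GGA (Gly) — synonymous.
Codon 6: GAG (Glu) → GGG (Gly) — missense.
Codon 7: UGC (Cys) → UUC (Phe) — missense.
Synonymous: 3 of 6.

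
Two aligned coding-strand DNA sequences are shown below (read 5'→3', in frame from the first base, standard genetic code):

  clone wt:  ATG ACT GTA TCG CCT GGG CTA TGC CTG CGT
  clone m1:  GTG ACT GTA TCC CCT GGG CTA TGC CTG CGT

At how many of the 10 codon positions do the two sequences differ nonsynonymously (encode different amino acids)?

Codon 1: ATG Met / GTG Val — nonsynonymous.
Codon 2: ACT Thr / ACT Thr — identical.
Codon 3: GTA Val / GTA Val — identical.
Codon 4: TCG Ser / TCC Ser — synonymous.
Codon 5: CCT Pro / CCT Pro — identical.
Codon 6: GGG Gly / GGG Gly — identical.
Codon 7: CTA Leu / CTA Leu — identical.
Codon 8: TGC Cys / TGC Cys — identical.
Codon 9: CTG Leu / CTG Leu — identical.
Codon 10: CGT Arg / CGT Arg — identical.
Nonsynonymous differences: 1.

1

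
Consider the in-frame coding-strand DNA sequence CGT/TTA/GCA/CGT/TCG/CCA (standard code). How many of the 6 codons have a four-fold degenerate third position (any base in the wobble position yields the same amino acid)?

5

Codon 1 CGT (Arg): third position 4-fold.
Codon 2 TTA (Leu): third position 2-fold.
Codon 3 GCA (Ala): third position 4-fold.
Codon 4 CGT (Arg): third position 4-fold.
Codon 5 TCG (Ser): third position 4-fold.
Codon 6 CCA (Pro): third position 4-fold.
Four-fold degenerate third positions: 5.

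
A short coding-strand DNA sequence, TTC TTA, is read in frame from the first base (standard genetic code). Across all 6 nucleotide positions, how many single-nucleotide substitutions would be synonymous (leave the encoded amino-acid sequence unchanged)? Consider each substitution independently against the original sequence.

3

Codon 1 (TTC, Phe): 1 synonymous substitution.
Codon 2 (TTA, Leu): 2 synonymous substitutions.
Total: 1 + 2 = 3.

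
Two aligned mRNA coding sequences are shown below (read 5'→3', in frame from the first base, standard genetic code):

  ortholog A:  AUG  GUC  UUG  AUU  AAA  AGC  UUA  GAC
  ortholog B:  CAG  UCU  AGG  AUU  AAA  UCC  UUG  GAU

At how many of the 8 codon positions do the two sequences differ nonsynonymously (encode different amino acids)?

3

Codon 1: AUG Met / CAG Gln — nonsynonymous.
Codon 2: GUC Val / UCU Ser — nonsynonymous.
Codon 3: UUG Leu / AGG Arg — nonsynonymous.
Codon 4: AUU Ile / AUU Ile — identical.
Codon 5: AAA Lys / AAA Lys — identical.
Codon 6: AGC Ser / UCC Ser — synonymous.
Codon 7: UUA Leu / UUG Leu — synonymous.
Codon 8: GAC Asp / GAU Asp — synonymous.
Nonsynonymous differences: 3.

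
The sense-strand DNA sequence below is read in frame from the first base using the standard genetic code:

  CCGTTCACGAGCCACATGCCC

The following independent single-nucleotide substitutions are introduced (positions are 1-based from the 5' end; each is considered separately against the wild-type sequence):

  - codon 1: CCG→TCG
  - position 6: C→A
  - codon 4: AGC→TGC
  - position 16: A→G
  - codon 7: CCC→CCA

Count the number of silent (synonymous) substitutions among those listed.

Codon 1: CCG (Pro) → TCG (Ser) — missense.
Codon 2: TTC (Phe) → TTA (Leu) — missense.
Codon 4: AGC (Ser) → TGC (Cys) — missense.
Codon 6: ATG (Met) → GTG (Val) — missense.
Codon 7: CCC (Pro) → CCA (Pro) — synonymous.
Synonymous: 1 of 5.

1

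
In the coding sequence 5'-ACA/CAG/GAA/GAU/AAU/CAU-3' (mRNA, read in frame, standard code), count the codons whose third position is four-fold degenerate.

1

Codon 1 ACA (Thr): third position 4-fold.
Codon 2 CAG (Gln): third position 2-fold.
Codon 3 GAA (Glu): third position 2-fold.
Codon 4 GAU (Asp): third position 2-fold.
Codon 5 AAU (Asn): third position 2-fold.
Codon 6 CAU (His): third position 2-fold.
Four-fold degenerate third positions: 1.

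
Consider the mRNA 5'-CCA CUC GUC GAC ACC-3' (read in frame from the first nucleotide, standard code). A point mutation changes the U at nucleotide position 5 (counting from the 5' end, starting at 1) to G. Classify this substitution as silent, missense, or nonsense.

Position 5 falls in codon 2: CUC → Leu.
After the substitution the codon is CGC → Arg.
Leu ≠ Arg, so this is a missense mutation.

missense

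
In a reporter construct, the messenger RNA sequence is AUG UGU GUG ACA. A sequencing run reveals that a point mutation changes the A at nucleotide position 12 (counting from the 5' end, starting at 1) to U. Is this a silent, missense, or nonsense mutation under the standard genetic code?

silent

Position 12 falls in codon 4: ACA → Thr.
After the substitution the codon is ACU → Thr.
Both encode Thr, so the change is synonymous.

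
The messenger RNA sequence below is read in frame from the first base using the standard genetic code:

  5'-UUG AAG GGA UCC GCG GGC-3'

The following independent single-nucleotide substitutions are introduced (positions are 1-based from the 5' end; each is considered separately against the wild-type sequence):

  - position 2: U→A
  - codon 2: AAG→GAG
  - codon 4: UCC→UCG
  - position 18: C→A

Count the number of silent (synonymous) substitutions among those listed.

Codon 1: UUG (Leu) → UAG (Stop) — nonsense.
Codon 2: AAG (Lys) → GAG (Glu) — missense.
Codon 4: UCC (Ser) → UCG (Ser) — synonymous.
Codon 6: GGC (Gly) → GGA (Gly) — synonymous.
Synonymous: 2 of 4.

2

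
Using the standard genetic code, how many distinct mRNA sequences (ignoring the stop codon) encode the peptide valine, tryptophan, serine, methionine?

Val: 4 codons.
Trp: 1 codon.
Ser: 6 codons.
Met: 1 codon.
4 × 1 × 6 × 1 = 24.

24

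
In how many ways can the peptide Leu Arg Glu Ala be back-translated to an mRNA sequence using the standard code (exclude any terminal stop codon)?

Leu: 6 codons.
Arg: 6 codons.
Glu: 2 codons.
Ala: 4 codons.
6 × 6 × 2 × 4 = 288.

288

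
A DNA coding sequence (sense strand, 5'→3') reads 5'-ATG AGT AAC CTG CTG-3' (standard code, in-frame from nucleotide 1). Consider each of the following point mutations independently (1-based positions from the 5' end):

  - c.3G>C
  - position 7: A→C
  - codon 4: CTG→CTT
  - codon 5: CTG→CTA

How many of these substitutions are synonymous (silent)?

Codon 1: ATG (Met) → ATC (Ile) — missense.
Codon 3: AAC (Asn) → CAC (His) — missense.
Codon 4: CTG (Leu) → CTT (Leu) — synonymous.
Codon 5: CTG (Leu) → CTA (Leu) — synonymous.
Synonymous: 2 of 4.

2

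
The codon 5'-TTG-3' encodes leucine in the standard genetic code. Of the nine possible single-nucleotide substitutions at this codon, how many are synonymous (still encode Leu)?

2

Position 1: CTG → 1 synonymous.
Position 2: none → 0 synonymous.
Position 3: TTA → 1 synonymous.
Total: 1 + 0 + 1 = 2.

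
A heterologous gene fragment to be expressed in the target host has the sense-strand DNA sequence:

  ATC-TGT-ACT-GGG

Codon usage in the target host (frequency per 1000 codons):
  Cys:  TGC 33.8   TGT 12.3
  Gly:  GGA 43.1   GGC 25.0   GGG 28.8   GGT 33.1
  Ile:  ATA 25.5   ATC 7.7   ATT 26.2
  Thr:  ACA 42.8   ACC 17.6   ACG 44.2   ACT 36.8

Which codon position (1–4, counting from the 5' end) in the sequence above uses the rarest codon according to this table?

1

Codon 1 ATC (Ile): 7.7 per 1000.
Codon 2 TGT (Cys): 12.3 per 1000.
Codon 3 ACT (Thr): 36.8 per 1000.
Codon 4 GGG (Gly): 28.8 per 1000.
Lowest frequency is 7.7 at codon 1.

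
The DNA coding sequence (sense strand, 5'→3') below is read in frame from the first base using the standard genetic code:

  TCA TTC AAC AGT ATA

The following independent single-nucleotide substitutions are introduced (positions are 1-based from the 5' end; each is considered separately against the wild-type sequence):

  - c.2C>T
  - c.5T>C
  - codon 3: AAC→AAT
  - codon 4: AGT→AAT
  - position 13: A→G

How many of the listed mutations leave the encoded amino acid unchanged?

1

Codon 1: TCA (Ser) → TTA (Leu) — missense.
Codon 2: TTC (Phe) → TCC (Ser) — missense.
Codon 3: AAC (Asn) → AAT (Asn) — synonymous.
Codon 4: AGT (Ser) → AAT (Asn) — missense.
Codon 5: ATA (Ile) → GTA (Val) — missense.
Synonymous: 1 of 5.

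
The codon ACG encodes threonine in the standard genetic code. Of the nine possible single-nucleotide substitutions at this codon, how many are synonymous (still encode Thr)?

3

Position 1: none → 0 synonymous.
Position 2: none → 0 synonymous.
Position 3: ACU, ACC, ACA → 3 synonymous.
Total: 0 + 0 + 3 = 3.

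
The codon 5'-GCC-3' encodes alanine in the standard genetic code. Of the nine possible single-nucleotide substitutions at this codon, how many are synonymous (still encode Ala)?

Position 1: none → 0 synonymous.
Position 2: none → 0 synonymous.
Position 3: GCU, GCA, GCG → 3 synonymous.
Total: 0 + 0 + 3 = 3.

3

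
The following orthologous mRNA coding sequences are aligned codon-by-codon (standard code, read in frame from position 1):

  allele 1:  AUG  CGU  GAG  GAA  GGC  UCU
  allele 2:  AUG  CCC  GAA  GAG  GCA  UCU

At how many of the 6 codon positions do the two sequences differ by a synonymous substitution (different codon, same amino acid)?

2

Codon 1: AUG Met / AUG Met — identical.
Codon 2: CGU Arg / CCC Pro — nonsynonymous.
Codon 3: GAG Glu / GAA Glu — synonymous.
Codon 4: GAA Glu / GAG Glu — synonymous.
Codon 5: GGC Gly / GCA Ala — nonsynonymous.
Codon 6: UCU Ser / UCU Ser — identical.
Synonymous differences: 2.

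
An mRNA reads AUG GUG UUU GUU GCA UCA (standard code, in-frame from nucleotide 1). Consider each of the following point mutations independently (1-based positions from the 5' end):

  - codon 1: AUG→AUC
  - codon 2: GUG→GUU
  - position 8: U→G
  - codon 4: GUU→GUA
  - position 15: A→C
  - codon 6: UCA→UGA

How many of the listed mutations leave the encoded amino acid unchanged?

3

Codon 1: AUG (Met) → AUC (Ile) — missense.
Codon 2: GUG (Val) → GUU (Val) — synonymous.
Codon 3: UUU (Phe) → UGU (Cys) — missense.
Codon 4: GUU (Val) → GUA (Val) — synonymous.
Codon 5: GCA (Ala) → GCC (Ala) — synonymous.
Codon 6: UCA (Ser) → UGA (Stop) — nonsense.
Synonymous: 3 of 6.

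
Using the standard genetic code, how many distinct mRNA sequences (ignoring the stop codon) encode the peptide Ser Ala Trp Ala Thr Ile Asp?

2304

Ser: 6 codons.
Ala: 4 codons.
Trp: 1 codon.
Ala: 4 codons.
Thr: 4 codons.
Ile: 3 codons.
Asp: 2 codons.
6 × 4 × 1 × 4 × 4 × 3 × 2 = 2304.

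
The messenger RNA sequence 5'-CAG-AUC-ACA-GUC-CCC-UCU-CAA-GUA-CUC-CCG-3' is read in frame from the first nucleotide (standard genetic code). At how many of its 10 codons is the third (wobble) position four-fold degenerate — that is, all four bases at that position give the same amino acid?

Codon 1 CAG (Gln): third position 2-fold.
Codon 2 AUC (Ile): third position 3-fold.
Codon 3 ACA (Thr): third position 4-fold.
Codon 4 GUC (Val): third position 4-fold.
Codon 5 CCC (Pro): third position 4-fold.
Codon 6 UCU (Ser): third position 4-fold.
Codon 7 CAA (Gln): third position 2-fold.
Codon 8 GUA (Val): third position 4-fold.
Codon 9 CUC (Leu): third position 4-fold.
Codon 10 CCG (Pro): third position 4-fold.
Four-fold degenerate third positions: 7.

7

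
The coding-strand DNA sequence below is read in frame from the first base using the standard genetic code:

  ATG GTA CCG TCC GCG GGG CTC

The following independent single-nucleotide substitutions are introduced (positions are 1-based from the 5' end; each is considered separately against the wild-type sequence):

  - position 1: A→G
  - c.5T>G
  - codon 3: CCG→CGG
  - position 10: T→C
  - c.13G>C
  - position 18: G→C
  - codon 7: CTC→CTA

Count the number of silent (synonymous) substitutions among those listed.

Codon 1: ATG (Met) → GTG (Val) — missense.
Codon 2: GTA (Val) → GGA (Gly) — missense.
Codon 3: CCG (Pro) → CGG (Arg) — missense.
Codon 4: TCC (Ser) → CCC (Pro) — missense.
Codon 5: GCG (Ala) → CCG (Pro) — missense.
Codon 6: GGG (Gly) → GGC (Gly) — synonymous.
Codon 7: CTC (Leu) → CTA (Leu) — synonymous.
Synonymous: 2 of 7.

2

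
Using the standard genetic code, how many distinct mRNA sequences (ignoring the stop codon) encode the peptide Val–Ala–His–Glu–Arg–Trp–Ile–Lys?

Val: 4 codons.
Ala: 4 codons.
His: 2 codons.
Glu: 2 codons.
Arg: 6 codons.
Trp: 1 codon.
Ile: 3 codons.
Lys: 2 codons.
4 × 4 × 2 × 2 × 6 × 1 × 3 × 2 = 2304.

2304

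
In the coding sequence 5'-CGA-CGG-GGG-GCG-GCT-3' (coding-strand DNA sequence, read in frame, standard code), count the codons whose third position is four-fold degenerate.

5

Codon 1 CGA (Arg): third position 4-fold.
Codon 2 CGG (Arg): third position 4-fold.
Codon 3 GGG (Gly): third position 4-fold.
Codon 4 GCG (Ala): third position 4-fold.
Codon 5 GCT (Ala): third position 4-fold.
Four-fold degenerate third positions: 5.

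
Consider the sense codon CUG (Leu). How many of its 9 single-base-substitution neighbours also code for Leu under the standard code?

4

Position 1: UUG → 1 synonymous.
Position 2: none → 0 synonymous.
Position 3: CUU, CUC, CUA → 3 synonymous.
Total: 1 + 0 + 3 = 4.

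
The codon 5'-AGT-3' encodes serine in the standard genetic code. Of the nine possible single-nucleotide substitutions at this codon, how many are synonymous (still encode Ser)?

Position 1: none → 0 synonymous.
Position 2: none → 0 synonymous.
Position 3: AGC → 1 synonymous.
Total: 0 + 0 + 1 = 1.

1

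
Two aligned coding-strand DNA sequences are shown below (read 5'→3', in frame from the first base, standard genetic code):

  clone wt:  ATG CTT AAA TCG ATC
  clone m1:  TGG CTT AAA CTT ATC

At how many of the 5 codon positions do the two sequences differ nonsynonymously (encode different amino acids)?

Codon 1: ATG Met / TGG Trp — nonsynonymous.
Codon 2: CTT Leu / CTT Leu — identical.
Codon 3: AAA Lys / AAA Lys — identical.
Codon 4: TCG Ser / CTT Leu — nonsynonymous.
Codon 5: ATC Ile / ATC Ile — identical.
Nonsynonymous differences: 2.

2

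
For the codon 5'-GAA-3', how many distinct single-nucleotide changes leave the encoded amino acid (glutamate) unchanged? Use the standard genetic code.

Position 1: none → 0 synonymous.
Position 2: none → 0 synonymous.
Position 3: GAG → 1 synonymous.
Total: 0 + 0 + 1 = 1.

1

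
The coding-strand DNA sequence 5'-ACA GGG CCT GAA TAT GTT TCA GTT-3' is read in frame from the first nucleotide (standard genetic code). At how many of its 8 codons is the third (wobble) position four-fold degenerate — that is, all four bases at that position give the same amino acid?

Codon 1 ACA (Thr): third position 4-fold.
Codon 2 GGG (Gly): third position 4-fold.
Codon 3 CCT (Pro): third position 4-fold.
Codon 4 GAA (Glu): third position 2-fold.
Codon 5 TAT (Tyr): third position 2-fold.
Codon 6 GTT (Val): third position 4-fold.
Codon 7 TCA (Ser): third position 4-fold.
Codon 8 GTT (Val): third position 4-fold.
Four-fold degenerate third positions: 6.

6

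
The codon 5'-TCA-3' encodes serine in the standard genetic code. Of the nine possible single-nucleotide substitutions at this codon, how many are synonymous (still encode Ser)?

Position 1: none → 0 synonymous.
Position 2: none → 0 synonymous.
Position 3: TCT, TCC, TCG → 3 synonymous.
Total: 0 + 0 + 3 = 3.

3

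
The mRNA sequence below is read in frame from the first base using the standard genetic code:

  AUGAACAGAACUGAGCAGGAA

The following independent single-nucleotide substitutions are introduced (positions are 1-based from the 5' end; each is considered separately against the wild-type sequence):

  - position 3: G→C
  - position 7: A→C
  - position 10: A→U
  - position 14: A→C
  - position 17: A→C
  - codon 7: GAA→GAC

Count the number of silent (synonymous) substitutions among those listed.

Codon 1: AUG (Met) → AUC (Ile) — missense.
Codon 3: AGA (Arg) → CGA (Arg) — synonymous.
Codon 4: ACU (Thr) → UCU (Ser) — missense.
Codon 5: GAG (Glu) → GCG (Ala) — missense.
Codon 6: CAG (Gln) → CCG (Pro) — missense.
Codon 7: GAA (Glu) → GAC (Asp) — missense.
Synonymous: 1 of 6.

1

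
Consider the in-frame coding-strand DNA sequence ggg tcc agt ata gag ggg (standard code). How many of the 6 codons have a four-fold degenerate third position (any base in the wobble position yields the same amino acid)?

3

Codon 1 GGG (Gly): third position 4-fold.
Codon 2 TCC (Ser): third position 4-fold.
Codon 3 AGT (Ser): third position 2-fold.
Codon 4 ATA (Ile): third position 3-fold.
Codon 5 GAG (Glu): third position 2-fold.
Codon 6 GGG (Gly): third position 4-fold.
Four-fold degenerate third positions: 3.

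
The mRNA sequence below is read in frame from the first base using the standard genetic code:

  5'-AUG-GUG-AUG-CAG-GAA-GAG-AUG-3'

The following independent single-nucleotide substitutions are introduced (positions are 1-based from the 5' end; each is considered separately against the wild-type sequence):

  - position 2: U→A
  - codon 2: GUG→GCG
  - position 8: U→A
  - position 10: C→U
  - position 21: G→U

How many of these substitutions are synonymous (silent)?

Codon 1: AUG (Met) → AAG (Lys) — missense.
Codon 2: GUG (Val) → GCG (Ala) — missense.
Codon 3: AUG (Met) → AAG (Lys) — missense.
Codon 4: CAG (Gln) → UAG (Stop) — nonsense.
Codon 7: AUG (Met) → AUU (Ile) — missense.
Synonymous: 0 of 5.

0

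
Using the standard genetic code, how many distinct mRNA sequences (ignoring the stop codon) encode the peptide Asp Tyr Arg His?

48

Asp: 2 codons.
Tyr: 2 codons.
Arg: 6 codons.
His: 2 codons.
2 × 2 × 6 × 2 = 48.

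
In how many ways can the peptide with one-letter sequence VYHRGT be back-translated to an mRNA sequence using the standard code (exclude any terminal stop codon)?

1536

Val: 4 codons.
Tyr: 2 codons.
His: 2 codons.
Arg: 6 codons.
Gly: 4 codons.
Thr: 4 codons.
4 × 2 × 2 × 6 × 4 × 4 = 1536.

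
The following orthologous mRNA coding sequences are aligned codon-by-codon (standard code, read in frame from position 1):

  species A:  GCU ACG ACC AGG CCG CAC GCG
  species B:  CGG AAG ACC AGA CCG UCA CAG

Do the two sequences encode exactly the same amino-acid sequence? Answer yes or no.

Codon 1: GCU Ala / CGG Arg — nonsynonymous.
Codon 2: ACG Thr / AAG Lys — nonsynonymous.
Codon 3: ACC Thr / ACC Thr — identical.
Codon 4: AGG Arg / AGA Arg — synonymous.
Codon 5: CCG Pro / CCG Pro — identical.
Codon 6: CAC His / UCA Ser — nonsynonymous.
Codon 7: GCG Ala / CAG Gln — nonsynonymous.
Nonsynonymous differences: 4 → different protein.

no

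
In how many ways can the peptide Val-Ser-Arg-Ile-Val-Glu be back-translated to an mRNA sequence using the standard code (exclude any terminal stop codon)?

Val: 4 codons.
Ser: 6 codons.
Arg: 6 codons.
Ile: 3 codons.
Val: 4 codons.
Glu: 2 codons.
4 × 6 × 6 × 3 × 4 × 2 = 3456.

3456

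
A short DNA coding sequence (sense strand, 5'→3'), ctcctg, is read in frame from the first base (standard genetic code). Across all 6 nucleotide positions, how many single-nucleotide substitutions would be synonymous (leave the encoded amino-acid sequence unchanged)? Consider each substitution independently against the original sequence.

Codon 1 (CTC, Leu): 3 synonymous substitutions.
Codon 2 (CTG, Leu): 4 synonymous substitutions.
Total: 3 + 4 = 7.

7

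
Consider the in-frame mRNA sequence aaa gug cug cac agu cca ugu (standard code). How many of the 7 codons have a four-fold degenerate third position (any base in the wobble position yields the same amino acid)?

3

Codon 1 AAA (Lys): third position 2-fold.
Codon 2 GUG (Val): third position 4-fold.
Codon 3 CUG (Leu): third position 4-fold.
Codon 4 CAC (His): third position 2-fold.
Codon 5 AGU (Ser): third position 2-fold.
Codon 6 CCA (Pro): third position 4-fold.
Codon 7 UGU (Cys): third position 2-fold.
Four-fold degenerate third positions: 3.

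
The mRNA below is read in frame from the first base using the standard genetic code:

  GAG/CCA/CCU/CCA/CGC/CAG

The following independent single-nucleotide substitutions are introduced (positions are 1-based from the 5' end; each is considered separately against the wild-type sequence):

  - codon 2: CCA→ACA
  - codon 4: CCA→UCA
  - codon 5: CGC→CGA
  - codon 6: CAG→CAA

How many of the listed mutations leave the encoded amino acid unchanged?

2

Codon 2: CCA (Pro) → ACA (Thr) — missense.
Codon 4: CCA (Pro) → UCA (Ser) — missense.
Codon 5: CGC (Arg) → CGA (Arg) — synonymous.
Codon 6: CAG (Gln) → CAA (Gln) — synonymous.
Synonymous: 2 of 4.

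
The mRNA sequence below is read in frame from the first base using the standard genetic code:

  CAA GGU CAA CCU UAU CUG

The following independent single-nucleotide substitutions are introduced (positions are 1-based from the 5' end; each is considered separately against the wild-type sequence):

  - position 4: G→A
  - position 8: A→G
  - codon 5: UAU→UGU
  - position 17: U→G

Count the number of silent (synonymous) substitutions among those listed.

Codon 2: GGU (Gly) → AGU (Ser) — missense.
Codon 3: CAA (Gln) → CGA (Arg) — missense.
Codon 5: UAU (Tyr) → UGU (Cys) — missense.
Codon 6: CUG (Leu) → CGG (Arg) — missense.
Synonymous: 0 of 4.

0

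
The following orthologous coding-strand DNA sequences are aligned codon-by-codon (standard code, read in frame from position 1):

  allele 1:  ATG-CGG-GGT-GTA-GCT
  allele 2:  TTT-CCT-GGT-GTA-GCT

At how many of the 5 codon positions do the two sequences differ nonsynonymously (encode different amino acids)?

2

Codon 1: ATG Met / TTT Phe — nonsynonymous.
Codon 2: CGG Arg / CCT Pro — nonsynonymous.
Codon 3: GGT Gly / GGT Gly — identical.
Codon 4: GTA Val / GTA Val — identical.
Codon 5: GCT Ala / GCT Ala — identical.
Nonsynonymous differences: 2.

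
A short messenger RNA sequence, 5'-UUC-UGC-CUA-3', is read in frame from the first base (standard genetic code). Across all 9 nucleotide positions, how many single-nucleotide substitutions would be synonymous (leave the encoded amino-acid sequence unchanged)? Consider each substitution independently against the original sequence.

6

Codon 1 (UUC, Phe): 1 synonymous substitution.
Codon 2 (UGC, Cys): 1 synonymous substitution.
Codon 3 (CUA, Leu): 4 synonymous substitutions.
Total: 1 + 1 + 4 = 6.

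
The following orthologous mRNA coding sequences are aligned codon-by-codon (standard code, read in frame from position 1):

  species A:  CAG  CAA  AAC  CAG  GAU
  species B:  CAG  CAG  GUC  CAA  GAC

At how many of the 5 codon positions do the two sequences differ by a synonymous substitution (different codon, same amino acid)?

Codon 1: CAG Gln / CAG Gln — identical.
Codon 2: CAA Gln / CAG Gln — synonymous.
Codon 3: AAC Asn / GUC Val — nonsynonymous.
Codon 4: CAG Gln / CAA Gln — synonymous.
Codon 5: GAU Asp / GAC Asp — synonymous.
Synonymous differences: 3.

3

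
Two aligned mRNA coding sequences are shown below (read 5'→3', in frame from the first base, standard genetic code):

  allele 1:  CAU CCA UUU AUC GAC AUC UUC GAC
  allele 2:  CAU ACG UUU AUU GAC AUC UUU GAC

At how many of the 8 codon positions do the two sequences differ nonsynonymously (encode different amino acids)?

Codon 1: CAU His / CAU His — identical.
Codon 2: CCA Pro / ACG Thr — nonsynonymous.
Codon 3: UUU Phe / UUU Phe — identical.
Codon 4: AUC Ile / AUU Ile — synonymous.
Codon 5: GAC Asp / GAC Asp — identical.
Codon 6: AUC Ile / AUC Ile — identical.
Codon 7: UUC Phe / UUU Phe — synonymous.
Codon 8: GAC Asp / GAC Asp — identical.
Nonsynonymous differences: 1.

1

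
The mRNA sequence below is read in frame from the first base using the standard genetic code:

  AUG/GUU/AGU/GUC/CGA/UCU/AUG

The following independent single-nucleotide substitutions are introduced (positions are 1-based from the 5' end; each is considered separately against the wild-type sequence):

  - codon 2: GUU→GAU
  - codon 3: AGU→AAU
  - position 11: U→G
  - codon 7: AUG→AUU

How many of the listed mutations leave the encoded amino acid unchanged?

Codon 2: GUU (Val) → GAU (Asp) — missense.
Codon 3: AGU (Ser) → AAU (Asn) — missense.
Codon 4: GUC (Val) → GGC (Gly) — missense.
Codon 7: AUG (Met) → AUU (Ile) — missense.
Synonymous: 0 of 4.

0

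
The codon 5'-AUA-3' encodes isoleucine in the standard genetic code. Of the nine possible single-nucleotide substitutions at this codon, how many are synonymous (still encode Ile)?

2

Position 1: none → 0 synonymous.
Position 2: none → 0 synonymous.
Position 3: AUU, AUC → 2 synonymous.
Total: 0 + 0 + 2 = 2.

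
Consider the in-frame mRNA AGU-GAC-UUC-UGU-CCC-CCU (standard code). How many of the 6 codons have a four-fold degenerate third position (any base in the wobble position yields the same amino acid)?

Codon 1 AGU (Ser): third position 2-fold.
Codon 2 GAC (Asp): third position 2-fold.
Codon 3 UUC (Phe): third position 2-fold.
Codon 4 UGU (Cys): third position 2-fold.
Codon 5 CCC (Pro): third position 4-fold.
Codon 6 CCU (Pro): third position 4-fold.
Four-fold degenerate third positions: 2.

2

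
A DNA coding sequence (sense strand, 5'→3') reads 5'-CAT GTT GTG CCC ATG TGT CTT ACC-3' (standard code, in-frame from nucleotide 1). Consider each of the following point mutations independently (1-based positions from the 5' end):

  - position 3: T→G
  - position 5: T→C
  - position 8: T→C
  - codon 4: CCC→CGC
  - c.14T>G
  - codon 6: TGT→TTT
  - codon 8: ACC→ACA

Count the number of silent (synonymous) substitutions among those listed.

Codon 1: CAT (His) → CAG (Gln) — missense.
Codon 2: GTT (Val) → GCT (Ala) — missense.
Codon 3: GTG (Val) → GCG (Ala) — missense.
Codon 4: CCC (Pro) → CGC (Arg) — missense.
Codon 5: ATG (Met) → AGG (Arg) — missense.
Codon 6: TGT (Cys) → TTT (Phe) — missense.
Codon 8: ACC (Thr) → ACA (Thr) — synonymous.
Synonymous: 1 of 7.

1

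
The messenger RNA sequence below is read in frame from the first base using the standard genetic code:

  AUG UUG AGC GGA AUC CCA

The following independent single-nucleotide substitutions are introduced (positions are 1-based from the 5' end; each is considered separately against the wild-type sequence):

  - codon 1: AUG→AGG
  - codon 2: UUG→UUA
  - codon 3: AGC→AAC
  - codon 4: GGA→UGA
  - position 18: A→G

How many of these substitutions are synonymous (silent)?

Codon 1: AUG (Met) → AGG (Arg) — missense.
Codon 2: UUG (Leu) → UUA (Leu) — synonymous.
Codon 3: AGC (Ser) → AAC (Asn) — missense.
Codon 4: GGA (Gly) → UGA (Stop) — nonsense.
Codon 6: CCA (Pro) → CCG (Pro) — synonymous.
Synonymous: 2 of 5.

2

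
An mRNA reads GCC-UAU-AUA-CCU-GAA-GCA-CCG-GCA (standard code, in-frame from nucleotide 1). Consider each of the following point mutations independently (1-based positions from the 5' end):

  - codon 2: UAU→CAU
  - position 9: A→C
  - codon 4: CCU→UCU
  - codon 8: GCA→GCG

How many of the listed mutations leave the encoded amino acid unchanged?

2

Codon 2: UAU (Tyr) → CAU (His) — missense.
Codon 3: AUA (Ile) → AUC (Ile) — synonymous.
Codon 4: CCU (Pro) → UCU (Ser) — missense.
Codon 8: GCA (Ala) → GCG (Ala) — synonymous.
Synonymous: 2 of 4.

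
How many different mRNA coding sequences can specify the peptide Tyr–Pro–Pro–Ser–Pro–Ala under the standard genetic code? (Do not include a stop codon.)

3072

Tyr: 2 codons.
Pro: 4 codons.
Pro: 4 codons.
Ser: 6 codons.
Pro: 4 codons.
Ala: 4 codons.
2 × 4 × 4 × 6 × 4 × 4 = 3072.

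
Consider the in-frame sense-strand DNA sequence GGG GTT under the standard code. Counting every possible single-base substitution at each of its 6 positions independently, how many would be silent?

6

Codon 1 (GGG, Gly): 3 synonymous substitutions.
Codon 2 (GTT, Val): 3 synonymous substitutions.
Total: 3 + 3 = 6.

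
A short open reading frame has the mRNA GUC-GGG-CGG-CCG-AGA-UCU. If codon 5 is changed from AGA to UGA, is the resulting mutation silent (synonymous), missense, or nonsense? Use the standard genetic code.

Position 13 falls in codon 5: AGA → Arg.
After the substitution the codon is UGA → Stop.
The new codon is a stop codon, so this is a nonsense mutation.

nonsense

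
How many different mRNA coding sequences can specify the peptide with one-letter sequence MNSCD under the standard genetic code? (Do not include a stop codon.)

Met: 1 codon.
Asn: 2 codons.
Ser: 6 codons.
Cys: 2 codons.
Asp: 2 codons.
1 × 2 × 6 × 2 × 2 = 48.

48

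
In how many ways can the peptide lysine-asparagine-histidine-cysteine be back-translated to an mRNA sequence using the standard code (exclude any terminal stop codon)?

Lys: 2 codons.
Asn: 2 codons.
His: 2 codons.
Cys: 2 codons.
2 × 2 × 2 × 2 = 16.

16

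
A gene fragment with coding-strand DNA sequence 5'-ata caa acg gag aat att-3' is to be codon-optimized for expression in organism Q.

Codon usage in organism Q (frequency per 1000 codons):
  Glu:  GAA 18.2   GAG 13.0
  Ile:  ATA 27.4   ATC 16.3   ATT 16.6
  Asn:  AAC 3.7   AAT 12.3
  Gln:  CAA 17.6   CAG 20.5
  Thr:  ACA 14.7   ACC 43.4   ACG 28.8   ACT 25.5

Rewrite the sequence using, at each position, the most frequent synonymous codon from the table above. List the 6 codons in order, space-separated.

ATA CAG ACC GAA AAT ATA

Codon 1 (Ile): best is ATA at 27.4.
Codon 2 (Gln): best is CAG at 20.5.
Codon 3 (Thr): best is ACC at 43.4.
Codon 4 (Glu): best is GAA at 18.2.
Codon 5 (Asn): best is AAT at 12.3.
Codon 6 (Ile): best is ATA at 27.4.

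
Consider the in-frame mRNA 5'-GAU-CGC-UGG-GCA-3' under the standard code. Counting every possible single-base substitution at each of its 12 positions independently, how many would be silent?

7

Codon 1 (GAU, Asp): 1 synonymous substitution.
Codon 2 (CGC, Arg): 3 synonymous substitutions.
Codon 3 (UGG, Trp): 0 synonymous substitutions.
Codon 4 (GCA, Ala): 3 synonymous substitutions.
Total: 1 + 3 + 0 + 3 = 7.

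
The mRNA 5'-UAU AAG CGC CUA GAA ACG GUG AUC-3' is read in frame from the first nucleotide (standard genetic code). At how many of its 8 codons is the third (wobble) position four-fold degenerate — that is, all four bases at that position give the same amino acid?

Codon 1 UAU (Tyr): third position 2-fold.
Codon 2 AAG (Lys): third position 2-fold.
Codon 3 CGC (Arg): third position 4-fold.
Codon 4 CUA (Leu): third position 4-fold.
Codon 5 GAA (Glu): third position 2-fold.
Codon 6 ACG (Thr): third position 4-fold.
Codon 7 GUG (Val): third position 4-fold.
Codon 8 AUC (Ile): third position 3-fold.
Four-fold degenerate third positions: 4.

4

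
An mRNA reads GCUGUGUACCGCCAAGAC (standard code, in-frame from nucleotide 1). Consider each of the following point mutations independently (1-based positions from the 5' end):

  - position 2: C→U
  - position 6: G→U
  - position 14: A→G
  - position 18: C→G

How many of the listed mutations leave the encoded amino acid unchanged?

1

Codon 1: GCU (Ala) → GUU (Val) — missense.
Codon 2: GUG (Val) → GUU (Val) — synonymous.
Codon 5: CAA (Gln) → CGA (Arg) — missense.
Codon 6: GAC (Asp) → GAG (Glu) — missense.
Synonymous: 1 of 4.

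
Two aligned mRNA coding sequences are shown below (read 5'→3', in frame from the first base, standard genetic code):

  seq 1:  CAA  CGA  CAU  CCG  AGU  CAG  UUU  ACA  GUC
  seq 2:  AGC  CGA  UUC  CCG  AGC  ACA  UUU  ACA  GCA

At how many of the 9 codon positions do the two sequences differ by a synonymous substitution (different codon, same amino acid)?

Codon 1: CAA Gln / AGC Ser — nonsynonymous.
Codon 2: CGA Arg / CGA Arg — identical.
Codon 3: CAU His / UUC Phe — nonsynonymous.
Codon 4: CCG Pro / CCG Pro — identical.
Codon 5: AGU Ser / AGC Ser — synonymous.
Codon 6: CAG Gln / ACA Thr — nonsynonymous.
Codon 7: UUU Phe / UUU Phe — identical.
Codon 8: ACA Thr / ACA Thr — identical.
Codon 9: GUC Val / GCA Ala — nonsynonymous.
Synonymous differences: 1.

1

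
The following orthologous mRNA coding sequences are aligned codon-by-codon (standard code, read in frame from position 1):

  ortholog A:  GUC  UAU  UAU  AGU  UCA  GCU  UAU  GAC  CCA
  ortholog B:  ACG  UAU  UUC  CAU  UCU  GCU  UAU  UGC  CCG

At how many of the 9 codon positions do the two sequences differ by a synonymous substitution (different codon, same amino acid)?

2

Codon 1: GUC Val / ACG Thr — nonsynonymous.
Codon 2: UAU Tyr / UAU Tyr — identical.
Codon 3: UAU Tyr / UUC Phe — nonsynonymous.
Codon 4: AGU Ser / CAU His — nonsynonymous.
Codon 5: UCA Ser / UCU Ser — synonymous.
Codon 6: GCU Ala / GCU Ala — identical.
Codon 7: UAU Tyr / UAU Tyr — identical.
Codon 8: GAC Asp / UGC Cys — nonsynonymous.
Codon 9: CCA Pro / CCG Pro — synonymous.
Synonymous differences: 2.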